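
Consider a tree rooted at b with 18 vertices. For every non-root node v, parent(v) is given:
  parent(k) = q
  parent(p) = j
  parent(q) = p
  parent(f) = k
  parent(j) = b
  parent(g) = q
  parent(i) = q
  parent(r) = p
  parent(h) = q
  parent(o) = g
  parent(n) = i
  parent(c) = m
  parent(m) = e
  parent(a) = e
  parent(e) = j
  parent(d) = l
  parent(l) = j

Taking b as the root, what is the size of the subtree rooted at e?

4

Descendants of e (including itself): e, m, a, c. That's 4.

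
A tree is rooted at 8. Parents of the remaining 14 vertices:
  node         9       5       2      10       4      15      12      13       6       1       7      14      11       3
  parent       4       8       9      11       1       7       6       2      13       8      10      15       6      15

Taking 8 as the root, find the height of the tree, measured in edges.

11

14 sits deepest: 8–1–4–9–2–13–6–11–10–7–15–14 — 11 edges from the root.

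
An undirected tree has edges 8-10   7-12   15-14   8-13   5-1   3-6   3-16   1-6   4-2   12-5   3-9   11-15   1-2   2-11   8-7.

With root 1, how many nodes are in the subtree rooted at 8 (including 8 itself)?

3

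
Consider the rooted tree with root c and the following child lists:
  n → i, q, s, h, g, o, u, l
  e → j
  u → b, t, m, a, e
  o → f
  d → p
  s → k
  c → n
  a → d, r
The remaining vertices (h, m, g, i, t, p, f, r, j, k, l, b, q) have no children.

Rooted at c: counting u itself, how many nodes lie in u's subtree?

10

u's subtree: {u, t, a, e, m, b, d, r, j, p}, size 10.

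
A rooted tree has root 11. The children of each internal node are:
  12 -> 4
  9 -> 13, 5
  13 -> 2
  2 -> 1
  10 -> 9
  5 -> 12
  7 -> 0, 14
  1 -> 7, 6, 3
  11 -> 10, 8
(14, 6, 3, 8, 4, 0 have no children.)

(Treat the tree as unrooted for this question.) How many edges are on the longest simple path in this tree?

BFS from 0 reaches 4 last, at distance 8; BFS from 4 confirms no node is farther.
Path: 0-7-1-2-13-9-5-12-4.

8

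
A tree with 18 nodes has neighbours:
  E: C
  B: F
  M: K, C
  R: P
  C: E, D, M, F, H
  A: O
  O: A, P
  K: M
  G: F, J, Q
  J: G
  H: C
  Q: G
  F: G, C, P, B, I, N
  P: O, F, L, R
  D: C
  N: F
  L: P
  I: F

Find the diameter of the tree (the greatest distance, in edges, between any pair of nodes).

6

Starting from K, a farthest node is A at distance 6.
One longest path: K - M - C - F - P - O - A.
So the diameter is 6.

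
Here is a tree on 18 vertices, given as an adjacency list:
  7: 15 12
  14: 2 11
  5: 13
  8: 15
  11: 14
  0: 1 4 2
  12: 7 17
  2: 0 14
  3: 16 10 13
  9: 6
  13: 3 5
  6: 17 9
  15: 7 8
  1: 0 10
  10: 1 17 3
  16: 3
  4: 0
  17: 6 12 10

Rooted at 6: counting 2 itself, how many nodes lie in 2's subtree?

3

Descendants of 2 (including itself): 2, 14, 11. That's 3.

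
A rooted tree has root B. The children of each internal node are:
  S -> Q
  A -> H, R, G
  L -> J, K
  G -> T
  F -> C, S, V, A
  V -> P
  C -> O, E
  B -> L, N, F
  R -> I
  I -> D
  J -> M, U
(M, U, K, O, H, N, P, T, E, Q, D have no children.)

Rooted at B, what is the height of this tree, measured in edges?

A deepest node is D, reached by B–F–A–R–I–D.
That path has 5 edges, so the height is 5.

5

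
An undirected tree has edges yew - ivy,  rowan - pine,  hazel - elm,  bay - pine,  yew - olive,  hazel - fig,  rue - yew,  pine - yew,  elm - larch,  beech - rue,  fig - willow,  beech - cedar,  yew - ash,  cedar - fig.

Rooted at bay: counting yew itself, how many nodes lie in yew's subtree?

12

Descendants of yew (including itself): yew, rue, ivy, olive, ash, beech, cedar, fig, hazel, willow, elm, larch. That's 12.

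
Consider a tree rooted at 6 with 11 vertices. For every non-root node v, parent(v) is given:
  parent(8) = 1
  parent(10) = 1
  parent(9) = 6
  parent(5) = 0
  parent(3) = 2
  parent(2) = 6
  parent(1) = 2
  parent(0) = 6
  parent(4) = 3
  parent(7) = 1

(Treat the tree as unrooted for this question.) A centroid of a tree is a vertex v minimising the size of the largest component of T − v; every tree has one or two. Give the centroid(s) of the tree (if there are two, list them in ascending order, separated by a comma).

2

If 2 is removed the pieces have sizes 4, 4, 2, all ≤ ⌊11/2⌋ = 5.
No neighbour of 2 does as well, so 2 is the unique centroid.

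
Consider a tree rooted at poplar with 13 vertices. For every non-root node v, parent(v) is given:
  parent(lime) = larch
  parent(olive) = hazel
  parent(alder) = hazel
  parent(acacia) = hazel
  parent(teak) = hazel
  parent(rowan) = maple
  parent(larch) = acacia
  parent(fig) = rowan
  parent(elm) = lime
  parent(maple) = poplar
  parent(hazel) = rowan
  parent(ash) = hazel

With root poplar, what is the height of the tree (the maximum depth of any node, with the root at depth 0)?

The longest root-to-leaf path is poplar → maple → rowan → hazel → acacia → larch → lime → elm (7 edges).

7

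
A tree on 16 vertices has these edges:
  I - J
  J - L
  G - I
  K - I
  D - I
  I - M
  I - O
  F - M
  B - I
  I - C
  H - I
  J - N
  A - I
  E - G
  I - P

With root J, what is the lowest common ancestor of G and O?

I

G's ancestor chain is G, I, J and O's is O, I, J; they first meet at I.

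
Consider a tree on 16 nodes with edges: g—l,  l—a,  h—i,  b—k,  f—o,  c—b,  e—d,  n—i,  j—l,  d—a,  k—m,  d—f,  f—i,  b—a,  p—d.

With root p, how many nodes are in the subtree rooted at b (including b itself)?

Descendants of b (including itself): b, k, c, m. That's 4.

4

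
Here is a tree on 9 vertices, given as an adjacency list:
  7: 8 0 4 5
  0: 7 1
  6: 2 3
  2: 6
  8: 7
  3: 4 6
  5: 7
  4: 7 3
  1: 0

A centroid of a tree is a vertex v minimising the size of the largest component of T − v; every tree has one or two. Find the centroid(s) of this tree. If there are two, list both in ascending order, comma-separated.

7

Removing 7 splits the tree into components of sizes 4, 2, 1, 1; the largest is 4 ≤ ⌊9/2⌋ = 4.
Every other node leaves some component of size > 4, so the centroid is unique.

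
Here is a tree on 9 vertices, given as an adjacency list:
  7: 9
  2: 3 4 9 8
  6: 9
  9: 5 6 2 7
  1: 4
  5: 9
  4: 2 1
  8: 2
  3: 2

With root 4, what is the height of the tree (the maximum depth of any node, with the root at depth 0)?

3

7 sits deepest: 4–2–9–7 — 3 edges from the root.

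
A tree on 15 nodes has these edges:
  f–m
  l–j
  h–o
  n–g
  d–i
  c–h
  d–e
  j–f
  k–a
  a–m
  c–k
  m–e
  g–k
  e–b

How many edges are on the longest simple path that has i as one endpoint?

8

A farthest node from i is o.
The path i-d-e-m-a-k-c-h-o has 8 edges.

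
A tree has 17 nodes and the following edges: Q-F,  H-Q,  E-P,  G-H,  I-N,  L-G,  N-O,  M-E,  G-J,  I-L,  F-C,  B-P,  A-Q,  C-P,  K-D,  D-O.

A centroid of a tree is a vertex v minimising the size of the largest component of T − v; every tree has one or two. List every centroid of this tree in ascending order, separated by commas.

H

If H is removed the pieces have sizes 8, 8, all ≤ ⌊17/2⌋ = 8.
No neighbour of H does as well, so H is the unique centroid.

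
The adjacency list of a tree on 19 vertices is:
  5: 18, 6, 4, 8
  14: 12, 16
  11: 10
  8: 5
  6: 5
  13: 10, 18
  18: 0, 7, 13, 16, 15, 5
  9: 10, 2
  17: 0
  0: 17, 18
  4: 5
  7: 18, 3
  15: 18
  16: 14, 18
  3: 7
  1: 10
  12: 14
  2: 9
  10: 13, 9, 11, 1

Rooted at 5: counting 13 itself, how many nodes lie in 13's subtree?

6

Descendants of 13 (including itself): 13, 10, 9, 1, 11, 2. That's 6.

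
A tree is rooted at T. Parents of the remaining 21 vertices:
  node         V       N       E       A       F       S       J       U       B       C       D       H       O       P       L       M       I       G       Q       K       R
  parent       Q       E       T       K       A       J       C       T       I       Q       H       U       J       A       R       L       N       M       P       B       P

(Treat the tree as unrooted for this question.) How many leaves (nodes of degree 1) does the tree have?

Exactly 6 nodes have a single neighbour: D, F, G, O, S, V.

6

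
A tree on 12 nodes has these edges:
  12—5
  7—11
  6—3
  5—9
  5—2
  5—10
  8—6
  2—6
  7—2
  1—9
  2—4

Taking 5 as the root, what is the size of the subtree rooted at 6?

The subtree rooted at 6 contains: 6, 3, 8 — 3 nodes.

3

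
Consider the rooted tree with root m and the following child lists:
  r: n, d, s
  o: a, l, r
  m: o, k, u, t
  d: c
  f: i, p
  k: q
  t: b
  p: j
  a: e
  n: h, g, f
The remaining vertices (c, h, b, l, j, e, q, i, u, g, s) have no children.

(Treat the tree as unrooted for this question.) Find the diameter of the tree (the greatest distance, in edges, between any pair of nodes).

8

A longest path is q - k - m - o - r - n - f - p - j, with 8 edges.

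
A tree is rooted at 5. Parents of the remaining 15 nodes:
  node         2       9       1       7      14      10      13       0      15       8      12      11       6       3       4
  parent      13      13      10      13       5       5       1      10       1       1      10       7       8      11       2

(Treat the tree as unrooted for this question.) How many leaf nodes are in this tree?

Degree-1 nodes: 0, 3, 4, 6, 9, 12, 14, 15 — 8 of them.

8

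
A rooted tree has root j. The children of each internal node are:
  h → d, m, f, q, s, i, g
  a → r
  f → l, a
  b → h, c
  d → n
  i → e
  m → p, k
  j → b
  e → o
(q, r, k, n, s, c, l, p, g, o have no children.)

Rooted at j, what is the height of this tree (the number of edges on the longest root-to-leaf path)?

5

The longest root-to-leaf path is j-b-h-f-a-r (5 edges).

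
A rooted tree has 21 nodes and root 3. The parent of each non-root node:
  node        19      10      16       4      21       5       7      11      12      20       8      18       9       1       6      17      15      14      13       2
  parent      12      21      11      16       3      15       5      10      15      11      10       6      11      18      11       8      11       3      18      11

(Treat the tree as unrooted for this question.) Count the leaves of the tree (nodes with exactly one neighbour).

10

Degree-1 nodes: 1, 2, 4, 7, 9, 13, 14, 17, 19, 20 — 10 of them.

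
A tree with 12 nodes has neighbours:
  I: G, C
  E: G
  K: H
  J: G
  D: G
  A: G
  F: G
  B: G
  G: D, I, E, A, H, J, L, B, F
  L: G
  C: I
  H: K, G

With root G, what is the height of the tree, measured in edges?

C sits deepest: G–I–C — 2 edges from the root.

2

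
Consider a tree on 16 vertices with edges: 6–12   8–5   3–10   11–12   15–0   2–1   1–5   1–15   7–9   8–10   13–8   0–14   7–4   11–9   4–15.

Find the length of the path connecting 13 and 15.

4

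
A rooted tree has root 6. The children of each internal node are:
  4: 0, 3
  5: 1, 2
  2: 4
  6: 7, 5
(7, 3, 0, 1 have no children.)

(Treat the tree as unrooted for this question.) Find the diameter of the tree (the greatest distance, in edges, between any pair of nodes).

5

BFS from 3 reaches 7 last, at distance 5; BFS from 7 confirms no node is farther.
Path: 3-4-2-5-6-7.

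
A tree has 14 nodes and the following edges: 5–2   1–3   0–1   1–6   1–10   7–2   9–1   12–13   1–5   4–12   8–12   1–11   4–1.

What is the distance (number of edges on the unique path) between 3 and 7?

3 - 1 - 5 - 2 - 7: 4 edges.

4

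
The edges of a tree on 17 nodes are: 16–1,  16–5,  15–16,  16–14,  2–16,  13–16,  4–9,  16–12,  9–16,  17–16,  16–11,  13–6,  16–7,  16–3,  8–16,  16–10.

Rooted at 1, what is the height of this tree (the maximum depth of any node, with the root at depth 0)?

3

The longest root-to-leaf path is 1-16-13-6 (3 edges).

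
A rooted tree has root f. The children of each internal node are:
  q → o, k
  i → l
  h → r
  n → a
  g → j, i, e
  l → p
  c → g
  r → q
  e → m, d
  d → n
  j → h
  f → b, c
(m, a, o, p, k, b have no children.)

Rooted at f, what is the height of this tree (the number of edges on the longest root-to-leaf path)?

7

The longest root-to-leaf path is f-c-g-j-h-r-q-k (7 edges).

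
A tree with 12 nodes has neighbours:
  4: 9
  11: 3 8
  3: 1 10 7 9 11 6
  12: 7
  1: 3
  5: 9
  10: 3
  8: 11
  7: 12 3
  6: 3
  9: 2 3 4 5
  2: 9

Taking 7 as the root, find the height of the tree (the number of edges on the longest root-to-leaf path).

A deepest node is 5, reached by 7-3-9-5.
That path has 3 edges, so the height is 3.

3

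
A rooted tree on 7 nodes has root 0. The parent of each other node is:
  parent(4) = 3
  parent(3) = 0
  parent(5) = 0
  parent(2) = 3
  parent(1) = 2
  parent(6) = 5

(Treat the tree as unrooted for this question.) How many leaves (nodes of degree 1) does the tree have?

3

Degree-1 nodes: 1, 4, 6 — 3 of them.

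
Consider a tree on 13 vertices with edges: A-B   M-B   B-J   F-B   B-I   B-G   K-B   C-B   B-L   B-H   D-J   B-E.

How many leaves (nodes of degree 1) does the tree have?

11

Exactly 11 nodes have a single neighbour: A, C, D, E, F, G, H, I, K, L, M.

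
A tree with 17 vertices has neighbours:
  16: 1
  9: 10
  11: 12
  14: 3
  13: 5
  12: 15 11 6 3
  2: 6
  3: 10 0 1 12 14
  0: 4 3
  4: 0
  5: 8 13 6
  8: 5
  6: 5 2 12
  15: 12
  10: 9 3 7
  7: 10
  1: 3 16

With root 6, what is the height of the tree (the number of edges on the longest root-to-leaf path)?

4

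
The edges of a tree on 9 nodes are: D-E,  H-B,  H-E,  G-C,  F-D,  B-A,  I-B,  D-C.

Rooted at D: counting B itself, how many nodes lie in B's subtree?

B's subtree: {B, A, I}, size 3.

3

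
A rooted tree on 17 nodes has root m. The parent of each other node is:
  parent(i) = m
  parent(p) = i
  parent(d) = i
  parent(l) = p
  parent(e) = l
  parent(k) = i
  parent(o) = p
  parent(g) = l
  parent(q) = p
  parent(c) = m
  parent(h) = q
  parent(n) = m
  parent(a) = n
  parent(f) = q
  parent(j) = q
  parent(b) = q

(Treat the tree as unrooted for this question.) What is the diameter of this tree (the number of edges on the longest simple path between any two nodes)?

BFS from a reaches e last, at distance 6; BFS from e confirms no node is farther.
Path: a - n - m - i - p - l - e.

6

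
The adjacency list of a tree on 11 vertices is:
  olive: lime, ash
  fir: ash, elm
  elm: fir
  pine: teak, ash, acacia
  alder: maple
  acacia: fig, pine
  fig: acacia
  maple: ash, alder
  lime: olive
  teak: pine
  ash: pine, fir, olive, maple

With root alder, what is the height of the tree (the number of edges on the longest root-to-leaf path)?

5

The longest root-to-leaf path is alder-maple-ash-pine-acacia-fig (5 edges).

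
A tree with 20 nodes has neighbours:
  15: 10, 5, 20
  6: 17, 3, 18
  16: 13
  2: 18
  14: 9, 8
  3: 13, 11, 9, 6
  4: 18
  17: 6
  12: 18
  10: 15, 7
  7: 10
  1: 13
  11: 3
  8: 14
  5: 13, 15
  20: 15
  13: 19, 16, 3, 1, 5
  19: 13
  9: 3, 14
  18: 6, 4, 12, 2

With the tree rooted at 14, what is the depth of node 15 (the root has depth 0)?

5

14 – 9 – 3 – 13 – 5 – 15 — 5 edges.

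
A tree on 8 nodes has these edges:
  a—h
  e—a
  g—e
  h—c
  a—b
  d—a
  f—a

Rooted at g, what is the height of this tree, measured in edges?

4

A deepest node is c, reached by g → e → a → h → c.
That path has 4 edges, so the height is 4.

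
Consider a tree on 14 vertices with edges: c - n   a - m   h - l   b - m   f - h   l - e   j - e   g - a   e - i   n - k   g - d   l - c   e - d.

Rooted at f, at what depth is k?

5

Path from f to k: f → h → l → c → n → k, which has 5 edges.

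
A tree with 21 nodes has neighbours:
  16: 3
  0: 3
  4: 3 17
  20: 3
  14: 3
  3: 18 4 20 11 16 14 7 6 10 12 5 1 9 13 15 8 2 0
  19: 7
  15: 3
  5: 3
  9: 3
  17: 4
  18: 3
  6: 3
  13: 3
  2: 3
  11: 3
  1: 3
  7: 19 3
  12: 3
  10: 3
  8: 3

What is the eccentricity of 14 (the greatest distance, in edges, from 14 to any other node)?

The node farthest from 14 is 19 (17 also at distance 3), via 14-3-7-19 — 3 edges.

3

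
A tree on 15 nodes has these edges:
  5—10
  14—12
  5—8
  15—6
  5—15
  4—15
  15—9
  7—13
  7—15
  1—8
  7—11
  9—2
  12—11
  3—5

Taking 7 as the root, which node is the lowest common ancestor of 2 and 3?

Ancestors of 2 (toward the root): 2, 9, 15, 7.
Ancestors of 3: 3, 5, 15, 7.
The deepest node appearing in both lists is 15.

15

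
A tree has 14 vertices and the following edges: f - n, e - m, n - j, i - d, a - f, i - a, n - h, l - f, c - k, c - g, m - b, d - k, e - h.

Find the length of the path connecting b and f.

b–m–e–h–n–f: 5 edges.

5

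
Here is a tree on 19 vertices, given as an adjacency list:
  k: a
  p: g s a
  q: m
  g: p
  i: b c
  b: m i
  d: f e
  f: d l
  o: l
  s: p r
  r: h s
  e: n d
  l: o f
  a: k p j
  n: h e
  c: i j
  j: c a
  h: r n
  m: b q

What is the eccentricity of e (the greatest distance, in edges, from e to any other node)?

Distances from e peak at 12, attained at q.
e-n-h-r-s-p-a-j-c-i-b-m-q

12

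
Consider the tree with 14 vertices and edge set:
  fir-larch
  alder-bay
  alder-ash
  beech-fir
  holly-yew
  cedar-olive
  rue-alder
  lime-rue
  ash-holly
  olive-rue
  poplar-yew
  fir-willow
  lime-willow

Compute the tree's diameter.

A longest path is poplar – yew – holly – ash – alder – rue – lime – willow – fir – beech, with 9 edges.

9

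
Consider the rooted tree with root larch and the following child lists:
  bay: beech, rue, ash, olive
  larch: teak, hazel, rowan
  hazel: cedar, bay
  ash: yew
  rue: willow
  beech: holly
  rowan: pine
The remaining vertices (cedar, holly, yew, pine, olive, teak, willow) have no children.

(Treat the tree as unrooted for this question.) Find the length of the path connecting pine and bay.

pine - rowan - larch - hazel - bay: 4 edges.

4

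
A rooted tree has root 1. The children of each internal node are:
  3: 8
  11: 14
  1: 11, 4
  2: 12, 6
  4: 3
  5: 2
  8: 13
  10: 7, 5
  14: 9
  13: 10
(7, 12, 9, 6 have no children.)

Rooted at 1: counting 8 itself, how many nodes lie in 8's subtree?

Descendants of 8 (including itself): 8, 13, 10, 5, 7, 2, 6, 12. That's 8.

8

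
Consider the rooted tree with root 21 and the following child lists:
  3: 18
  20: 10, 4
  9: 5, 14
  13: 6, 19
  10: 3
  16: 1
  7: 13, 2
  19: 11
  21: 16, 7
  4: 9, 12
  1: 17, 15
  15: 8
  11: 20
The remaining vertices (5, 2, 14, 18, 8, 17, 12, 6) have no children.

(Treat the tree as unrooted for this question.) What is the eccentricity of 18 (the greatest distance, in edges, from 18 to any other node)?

A farthest node from 18 is 8.
The path 18-3-10-20-11-19-13-7-21-16-1-15-8 has 12 edges.

12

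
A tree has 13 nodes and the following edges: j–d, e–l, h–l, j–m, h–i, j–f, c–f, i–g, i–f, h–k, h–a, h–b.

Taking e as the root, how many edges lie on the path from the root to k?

3

Climbing from k to the root: k → h → l → e. That's 3 steps.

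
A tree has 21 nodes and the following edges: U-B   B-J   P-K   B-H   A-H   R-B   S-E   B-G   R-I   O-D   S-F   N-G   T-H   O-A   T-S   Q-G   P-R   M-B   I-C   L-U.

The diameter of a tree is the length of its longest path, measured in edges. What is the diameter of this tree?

A longest path is K - P - R - B - H - T - S - E, with 7 edges.

7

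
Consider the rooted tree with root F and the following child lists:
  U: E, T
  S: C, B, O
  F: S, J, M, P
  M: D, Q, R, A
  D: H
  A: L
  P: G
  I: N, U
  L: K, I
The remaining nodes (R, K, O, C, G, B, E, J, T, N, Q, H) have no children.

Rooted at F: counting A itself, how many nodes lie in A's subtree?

The subtree rooted at A contains: A, L, I, K, U, N, E, T — 8 nodes.

8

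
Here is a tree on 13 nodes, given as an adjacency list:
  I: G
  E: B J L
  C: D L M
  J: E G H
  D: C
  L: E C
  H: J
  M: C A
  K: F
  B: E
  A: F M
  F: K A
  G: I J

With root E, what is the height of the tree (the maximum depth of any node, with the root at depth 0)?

6

A deepest node is K, reached by E-L-C-M-A-F-K.
That path has 6 edges, so the height is 6.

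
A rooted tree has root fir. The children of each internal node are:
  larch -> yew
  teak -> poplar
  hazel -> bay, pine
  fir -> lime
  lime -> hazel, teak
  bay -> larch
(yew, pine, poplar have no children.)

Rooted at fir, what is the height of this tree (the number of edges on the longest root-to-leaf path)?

5

yew sits deepest: fir – lime – hazel – bay – larch – yew — 5 edges from the root.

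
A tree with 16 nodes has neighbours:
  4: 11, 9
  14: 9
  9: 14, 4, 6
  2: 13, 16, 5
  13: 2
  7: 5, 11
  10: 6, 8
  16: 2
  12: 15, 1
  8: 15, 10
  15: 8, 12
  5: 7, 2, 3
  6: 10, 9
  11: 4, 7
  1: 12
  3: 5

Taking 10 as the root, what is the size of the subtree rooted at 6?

6's subtree: {6, 9, 4, 14, 11, 7, 5, 2, 3, 16, 13}, size 11.

11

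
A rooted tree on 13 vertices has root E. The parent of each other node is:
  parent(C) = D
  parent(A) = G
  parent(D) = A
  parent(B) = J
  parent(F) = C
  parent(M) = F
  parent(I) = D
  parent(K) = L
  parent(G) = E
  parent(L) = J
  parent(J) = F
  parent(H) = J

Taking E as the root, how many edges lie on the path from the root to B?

Path from E to B: E–G–A–D–C–F–J–B, which has 7 edges.

7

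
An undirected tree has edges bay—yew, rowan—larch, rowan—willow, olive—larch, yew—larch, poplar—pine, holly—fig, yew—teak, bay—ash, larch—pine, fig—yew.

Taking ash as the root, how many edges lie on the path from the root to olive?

4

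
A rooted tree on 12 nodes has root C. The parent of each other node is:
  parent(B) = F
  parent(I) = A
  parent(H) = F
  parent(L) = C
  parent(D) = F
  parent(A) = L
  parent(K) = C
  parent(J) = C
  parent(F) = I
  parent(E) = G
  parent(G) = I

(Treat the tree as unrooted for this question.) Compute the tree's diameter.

Starting from D, a farthest node is J at distance 6.
One longest path: D–F–I–A–L–C–J.
So the diameter is 6.

6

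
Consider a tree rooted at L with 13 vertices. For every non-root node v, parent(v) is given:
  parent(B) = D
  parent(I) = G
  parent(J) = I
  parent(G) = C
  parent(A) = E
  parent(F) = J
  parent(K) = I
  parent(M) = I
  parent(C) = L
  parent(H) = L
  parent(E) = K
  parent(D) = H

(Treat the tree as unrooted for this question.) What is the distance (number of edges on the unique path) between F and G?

3

F–J–I–G: 3 edges.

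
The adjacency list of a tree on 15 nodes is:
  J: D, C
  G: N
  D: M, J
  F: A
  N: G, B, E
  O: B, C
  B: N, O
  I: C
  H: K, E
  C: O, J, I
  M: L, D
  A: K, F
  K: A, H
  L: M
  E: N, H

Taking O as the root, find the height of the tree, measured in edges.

A deepest node is F, reached by O–B–N–E–H–K–A–F.
That path has 7 edges, so the height is 7.

7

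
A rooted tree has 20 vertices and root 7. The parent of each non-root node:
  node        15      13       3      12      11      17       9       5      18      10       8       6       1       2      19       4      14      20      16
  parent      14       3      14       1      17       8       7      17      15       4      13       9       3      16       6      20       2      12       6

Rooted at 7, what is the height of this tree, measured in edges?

10 sits deepest: 7-9-6-16-2-14-3-1-12-20-4-10 — 11 edges from the root.

11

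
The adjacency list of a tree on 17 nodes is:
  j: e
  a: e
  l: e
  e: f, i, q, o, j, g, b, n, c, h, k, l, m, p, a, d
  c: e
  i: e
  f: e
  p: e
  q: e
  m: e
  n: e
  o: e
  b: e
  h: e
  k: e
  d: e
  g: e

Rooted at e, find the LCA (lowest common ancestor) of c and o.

c's ancestor chain is c, e and o's is o, e; they first meet at e.

e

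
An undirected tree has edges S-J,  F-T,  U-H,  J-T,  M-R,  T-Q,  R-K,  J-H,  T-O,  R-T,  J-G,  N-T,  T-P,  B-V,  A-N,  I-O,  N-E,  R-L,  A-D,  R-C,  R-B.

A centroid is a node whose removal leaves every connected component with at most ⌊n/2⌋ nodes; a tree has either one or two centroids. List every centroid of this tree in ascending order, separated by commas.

T

If T is removed the pieces have sizes 7, 5, 4, 2, 1, 1, 1, all ≤ ⌊22/2⌋ = 11.
No neighbour of T does as well, so T is the unique centroid.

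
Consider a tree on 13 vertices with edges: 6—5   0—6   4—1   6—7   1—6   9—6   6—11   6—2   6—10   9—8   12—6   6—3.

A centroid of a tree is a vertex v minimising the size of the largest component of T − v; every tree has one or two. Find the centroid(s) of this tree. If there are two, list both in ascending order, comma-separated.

6

Delete 6: the remaining components have sizes 2, 2, 1, 1, 1, 1, 1, 1, 1, 1. Max 2 ≤ 6, so 6 is a centroid.
No neighbour of 6 does as well, so 6 is the unique centroid.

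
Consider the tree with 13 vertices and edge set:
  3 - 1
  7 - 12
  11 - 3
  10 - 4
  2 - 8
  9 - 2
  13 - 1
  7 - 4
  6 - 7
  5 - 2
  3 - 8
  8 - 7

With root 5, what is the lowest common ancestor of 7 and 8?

7's ancestor chain is 7, 8, 2, 5 and 8's is 8, 2, 5; they first meet at 8.

8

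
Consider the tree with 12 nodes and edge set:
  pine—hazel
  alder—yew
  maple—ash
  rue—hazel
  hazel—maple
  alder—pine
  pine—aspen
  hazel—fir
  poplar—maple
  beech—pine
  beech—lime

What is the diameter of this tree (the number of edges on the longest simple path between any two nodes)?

5

A longest path is lime – beech – pine – hazel – maple – poplar, with 5 edges.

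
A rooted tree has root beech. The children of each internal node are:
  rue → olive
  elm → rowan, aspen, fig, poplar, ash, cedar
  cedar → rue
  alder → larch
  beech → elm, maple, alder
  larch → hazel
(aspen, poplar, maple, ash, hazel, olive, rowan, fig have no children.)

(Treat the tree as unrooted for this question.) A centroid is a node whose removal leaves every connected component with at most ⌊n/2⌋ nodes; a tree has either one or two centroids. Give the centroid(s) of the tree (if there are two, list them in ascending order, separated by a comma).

elm

Removing elm splits the tree into components of sizes 5, 3, 1, 1, 1, 1, 1; the largest is 5 ≤ ⌊14/2⌋ = 7.
No neighbour of elm does as well, so elm is the unique centroid.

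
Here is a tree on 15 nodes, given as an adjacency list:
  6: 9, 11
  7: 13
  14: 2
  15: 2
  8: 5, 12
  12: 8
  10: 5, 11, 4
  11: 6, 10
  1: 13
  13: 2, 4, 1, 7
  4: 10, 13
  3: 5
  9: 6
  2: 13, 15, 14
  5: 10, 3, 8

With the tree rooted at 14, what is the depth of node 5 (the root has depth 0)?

Climbing from 5 to the root: 5–10–4–13–2–14. That's 5 steps.

5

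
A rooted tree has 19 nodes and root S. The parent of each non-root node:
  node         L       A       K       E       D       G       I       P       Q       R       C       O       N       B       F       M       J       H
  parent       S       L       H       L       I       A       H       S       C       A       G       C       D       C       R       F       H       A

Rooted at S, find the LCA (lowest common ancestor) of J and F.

A

Ancestors of J (toward the root): J, H, A, L, S.
Ancestors of F: F, R, A, L, S.
The deepest node appearing in both lists is A.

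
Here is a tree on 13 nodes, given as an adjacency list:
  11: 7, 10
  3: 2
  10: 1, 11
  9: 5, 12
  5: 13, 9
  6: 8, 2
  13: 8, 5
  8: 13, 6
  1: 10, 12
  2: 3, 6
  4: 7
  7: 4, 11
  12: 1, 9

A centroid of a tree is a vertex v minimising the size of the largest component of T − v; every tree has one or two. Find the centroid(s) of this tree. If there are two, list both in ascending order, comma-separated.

9

Removing 9 splits the tree into components of sizes 6, 6; the largest is 6 ≤ ⌊13/2⌋ = 6.
Every other node leaves some component of size > 6, so the centroid is unique.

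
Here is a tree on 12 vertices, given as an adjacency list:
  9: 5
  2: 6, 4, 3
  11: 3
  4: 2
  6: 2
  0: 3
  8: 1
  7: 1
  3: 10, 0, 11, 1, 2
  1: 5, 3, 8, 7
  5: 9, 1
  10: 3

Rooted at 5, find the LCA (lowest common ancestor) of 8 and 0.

1

8's ancestor chain is 8, 1, 5 and 0's is 0, 3, 1, 5; they first meet at 1.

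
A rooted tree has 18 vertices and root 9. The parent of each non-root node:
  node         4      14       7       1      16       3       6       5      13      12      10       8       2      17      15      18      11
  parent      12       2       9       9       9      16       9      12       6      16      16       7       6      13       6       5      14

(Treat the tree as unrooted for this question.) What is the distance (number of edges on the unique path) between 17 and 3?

5

The path is 17 – 13 – 6 – 9 – 16 – 3, which has 5 edges.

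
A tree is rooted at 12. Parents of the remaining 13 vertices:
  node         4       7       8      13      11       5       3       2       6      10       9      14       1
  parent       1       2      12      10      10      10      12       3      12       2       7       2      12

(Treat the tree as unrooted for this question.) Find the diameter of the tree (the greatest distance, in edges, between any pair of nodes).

A longest path is 4 - 1 - 12 - 3 - 2 - 10 - 11, with 6 edges.

6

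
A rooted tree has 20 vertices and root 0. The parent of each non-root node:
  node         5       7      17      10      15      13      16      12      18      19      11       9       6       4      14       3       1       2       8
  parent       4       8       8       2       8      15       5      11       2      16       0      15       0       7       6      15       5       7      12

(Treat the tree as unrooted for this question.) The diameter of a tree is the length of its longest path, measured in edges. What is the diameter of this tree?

10

A longest path is 14–6–0–11–12–8–7–4–5–16–19, with 10 edges.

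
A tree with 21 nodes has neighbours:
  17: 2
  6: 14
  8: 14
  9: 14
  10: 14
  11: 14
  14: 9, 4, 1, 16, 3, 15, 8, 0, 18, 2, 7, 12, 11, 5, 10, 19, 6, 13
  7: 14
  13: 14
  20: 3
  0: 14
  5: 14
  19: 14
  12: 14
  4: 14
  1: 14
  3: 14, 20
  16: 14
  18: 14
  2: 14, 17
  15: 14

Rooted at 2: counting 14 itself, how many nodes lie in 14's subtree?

19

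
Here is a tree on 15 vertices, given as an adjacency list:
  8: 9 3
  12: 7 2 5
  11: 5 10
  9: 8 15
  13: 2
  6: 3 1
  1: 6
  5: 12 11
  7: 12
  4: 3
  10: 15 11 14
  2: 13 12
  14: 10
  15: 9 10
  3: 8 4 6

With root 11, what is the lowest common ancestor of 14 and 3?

14's ancestor chain is 14, 10, 11 and 3's is 3, 8, 9, 15, 10, 11; they first meet at 10.

10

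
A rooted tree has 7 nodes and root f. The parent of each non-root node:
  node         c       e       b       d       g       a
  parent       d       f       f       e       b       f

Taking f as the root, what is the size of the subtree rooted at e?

The subtree rooted at e contains: e, d, c — 3 nodes.

3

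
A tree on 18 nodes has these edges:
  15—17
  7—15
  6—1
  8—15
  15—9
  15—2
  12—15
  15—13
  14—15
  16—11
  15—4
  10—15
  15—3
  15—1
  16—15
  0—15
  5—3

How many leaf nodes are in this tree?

14

The leaves are 0, 2, 4, 5, 6, 7, 8, 9, 10, 11, 12, 13, 14, 17.
That is 14 leaves.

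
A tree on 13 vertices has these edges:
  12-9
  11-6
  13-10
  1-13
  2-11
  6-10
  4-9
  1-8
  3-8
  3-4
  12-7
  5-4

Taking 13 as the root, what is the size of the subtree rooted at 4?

5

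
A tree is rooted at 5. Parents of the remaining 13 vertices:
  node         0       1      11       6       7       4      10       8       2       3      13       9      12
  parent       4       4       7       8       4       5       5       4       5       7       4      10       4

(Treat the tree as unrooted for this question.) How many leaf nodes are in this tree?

Exactly 9 nodes have a single neighbour: 0, 1, 2, 3, 6, 9, 11, 12, 13.

9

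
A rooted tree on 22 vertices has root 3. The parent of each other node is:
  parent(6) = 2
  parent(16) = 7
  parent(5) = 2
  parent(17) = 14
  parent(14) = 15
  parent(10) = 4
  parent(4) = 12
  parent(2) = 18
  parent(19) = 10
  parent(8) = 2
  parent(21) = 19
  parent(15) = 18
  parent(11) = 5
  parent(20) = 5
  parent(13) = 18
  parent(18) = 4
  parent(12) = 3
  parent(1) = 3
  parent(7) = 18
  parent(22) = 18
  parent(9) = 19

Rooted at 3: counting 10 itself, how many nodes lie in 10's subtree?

4

10's subtree: {10, 19, 9, 21}, size 4.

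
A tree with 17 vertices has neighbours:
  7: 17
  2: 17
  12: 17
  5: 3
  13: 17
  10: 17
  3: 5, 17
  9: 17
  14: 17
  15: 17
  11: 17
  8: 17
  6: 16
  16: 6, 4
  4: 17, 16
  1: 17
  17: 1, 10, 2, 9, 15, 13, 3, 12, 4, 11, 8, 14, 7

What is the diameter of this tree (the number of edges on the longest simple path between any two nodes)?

5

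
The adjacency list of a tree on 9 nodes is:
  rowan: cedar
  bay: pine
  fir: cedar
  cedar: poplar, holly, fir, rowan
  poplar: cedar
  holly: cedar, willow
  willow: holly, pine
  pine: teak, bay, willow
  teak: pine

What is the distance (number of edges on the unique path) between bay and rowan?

The path is bay – pine – willow – holly – cedar – rowan, which has 5 edges.

5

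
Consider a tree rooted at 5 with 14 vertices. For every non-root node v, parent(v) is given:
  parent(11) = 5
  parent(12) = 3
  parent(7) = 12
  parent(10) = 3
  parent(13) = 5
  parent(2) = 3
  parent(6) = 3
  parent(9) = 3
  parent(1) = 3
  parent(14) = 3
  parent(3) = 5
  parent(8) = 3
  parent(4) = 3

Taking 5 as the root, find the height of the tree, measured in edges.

3

The longest root-to-leaf path is 5–3–12–7 (3 edges).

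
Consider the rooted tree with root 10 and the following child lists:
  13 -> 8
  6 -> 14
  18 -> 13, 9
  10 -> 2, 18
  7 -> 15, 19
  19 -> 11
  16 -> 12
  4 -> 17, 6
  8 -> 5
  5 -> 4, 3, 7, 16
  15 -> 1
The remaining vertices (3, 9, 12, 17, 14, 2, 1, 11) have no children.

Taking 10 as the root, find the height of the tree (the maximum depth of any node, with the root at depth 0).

The longest root-to-leaf path is 10 – 18 – 13 – 8 – 5 – 7 – 15 – 1 (7 edges).

7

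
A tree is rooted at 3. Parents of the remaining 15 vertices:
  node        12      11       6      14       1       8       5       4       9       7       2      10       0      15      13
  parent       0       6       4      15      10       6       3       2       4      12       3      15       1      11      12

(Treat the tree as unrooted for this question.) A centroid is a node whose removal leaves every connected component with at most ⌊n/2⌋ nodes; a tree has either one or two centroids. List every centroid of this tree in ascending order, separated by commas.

11, 15

Delete 11: the remaining components have sizes 8, 7. Max 8 ≤ 8, so 11 is a centroid.
15 is adjacent to 11 and is also a centroid (the largest component after removing it is likewise 8).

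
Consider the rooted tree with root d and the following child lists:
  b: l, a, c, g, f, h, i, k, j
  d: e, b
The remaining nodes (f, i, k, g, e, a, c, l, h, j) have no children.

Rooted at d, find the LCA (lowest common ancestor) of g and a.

Ancestors of g (toward the root): g, b, d.
Ancestors of a: a, b, d.
The deepest node appearing in both lists is b.

b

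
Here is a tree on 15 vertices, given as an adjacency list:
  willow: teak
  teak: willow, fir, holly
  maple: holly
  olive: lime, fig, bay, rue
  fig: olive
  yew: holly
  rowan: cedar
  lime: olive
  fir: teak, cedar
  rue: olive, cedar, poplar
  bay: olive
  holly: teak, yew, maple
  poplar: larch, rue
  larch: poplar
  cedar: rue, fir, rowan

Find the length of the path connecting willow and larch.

The path is willow–teak–fir–cedar–rue–poplar–larch, which has 6 edges.

6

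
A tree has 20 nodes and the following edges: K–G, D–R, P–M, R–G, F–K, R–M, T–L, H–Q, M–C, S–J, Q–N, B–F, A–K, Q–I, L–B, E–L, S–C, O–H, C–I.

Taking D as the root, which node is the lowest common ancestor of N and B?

R

Ancestors of N (toward the root): N, Q, I, C, M, R, D.
Ancestors of B: B, F, K, G, R, D.
The deepest node appearing in both lists is R.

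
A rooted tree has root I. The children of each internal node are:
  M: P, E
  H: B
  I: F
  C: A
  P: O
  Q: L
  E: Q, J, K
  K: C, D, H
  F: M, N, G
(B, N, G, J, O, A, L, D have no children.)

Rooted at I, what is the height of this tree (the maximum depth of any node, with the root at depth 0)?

B sits deepest: I–F–M–E–K–H–B — 6 edges from the root.

6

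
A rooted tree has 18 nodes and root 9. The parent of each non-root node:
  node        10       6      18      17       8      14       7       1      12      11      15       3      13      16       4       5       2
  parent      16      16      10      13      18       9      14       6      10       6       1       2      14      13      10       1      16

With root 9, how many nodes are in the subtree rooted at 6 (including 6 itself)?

5

The subtree rooted at 6 contains: 6, 1, 11, 15, 5 — 5 nodes.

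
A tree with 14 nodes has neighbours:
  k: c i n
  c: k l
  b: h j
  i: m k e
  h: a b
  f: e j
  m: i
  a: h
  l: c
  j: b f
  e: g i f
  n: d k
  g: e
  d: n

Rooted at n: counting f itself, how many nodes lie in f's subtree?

The subtree rooted at f contains: f, j, b, h, a — 5 nodes.

5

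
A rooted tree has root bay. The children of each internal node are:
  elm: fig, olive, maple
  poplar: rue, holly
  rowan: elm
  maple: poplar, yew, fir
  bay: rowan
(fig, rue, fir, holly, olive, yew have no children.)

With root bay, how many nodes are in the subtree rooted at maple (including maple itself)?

6

Descendants of maple (including itself): maple, yew, poplar, fir, rue, holly. That's 6.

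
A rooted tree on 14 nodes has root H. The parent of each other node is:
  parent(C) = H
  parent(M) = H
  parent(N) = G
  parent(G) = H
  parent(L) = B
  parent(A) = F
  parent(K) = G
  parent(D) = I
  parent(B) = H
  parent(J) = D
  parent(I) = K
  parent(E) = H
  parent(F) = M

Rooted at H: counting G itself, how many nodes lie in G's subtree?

6

Descendants of G (including itself): G, N, K, I, D, J. That's 6.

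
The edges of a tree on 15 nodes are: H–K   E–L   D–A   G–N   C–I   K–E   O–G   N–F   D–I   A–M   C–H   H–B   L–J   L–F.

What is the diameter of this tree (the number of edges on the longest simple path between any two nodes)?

12

A longest path is O - G - N - F - L - E - K - H - C - I - D - A - M, with 12 edges.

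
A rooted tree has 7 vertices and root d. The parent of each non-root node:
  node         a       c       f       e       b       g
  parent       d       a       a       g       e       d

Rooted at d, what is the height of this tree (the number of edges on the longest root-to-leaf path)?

3

A deepest node is b, reached by d-g-e-b.
That path has 3 edges, so the height is 3.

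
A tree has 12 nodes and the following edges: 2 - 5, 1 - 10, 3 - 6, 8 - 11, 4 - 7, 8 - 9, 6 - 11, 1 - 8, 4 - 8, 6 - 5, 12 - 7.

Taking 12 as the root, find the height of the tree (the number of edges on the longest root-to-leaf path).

7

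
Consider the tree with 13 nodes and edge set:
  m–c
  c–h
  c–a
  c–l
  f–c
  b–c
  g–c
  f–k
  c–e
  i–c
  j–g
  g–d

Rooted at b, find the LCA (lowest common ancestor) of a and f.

c

a's ancestor chain is a, c, b and f's is f, c, b; they first meet at c.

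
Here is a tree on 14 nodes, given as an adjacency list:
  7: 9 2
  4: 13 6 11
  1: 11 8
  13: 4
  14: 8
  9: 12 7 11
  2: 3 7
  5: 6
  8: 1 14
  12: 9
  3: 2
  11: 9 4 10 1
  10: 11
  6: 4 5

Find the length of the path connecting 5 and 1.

4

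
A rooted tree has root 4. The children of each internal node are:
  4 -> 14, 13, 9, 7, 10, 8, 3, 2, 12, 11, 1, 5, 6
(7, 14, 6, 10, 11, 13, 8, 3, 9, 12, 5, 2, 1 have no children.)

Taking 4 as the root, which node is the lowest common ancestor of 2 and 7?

Ancestors of 2 (toward the root): 2, 4.
Ancestors of 7: 7, 4.
The deepest node appearing in both lists is 4.

4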